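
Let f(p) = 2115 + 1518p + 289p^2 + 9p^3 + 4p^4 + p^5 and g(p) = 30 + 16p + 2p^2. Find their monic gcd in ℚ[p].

15 + 8p + p^2

Euclidean algorithm in ℚ[p]:
  p^5 + 4p^4 + 9p^3 + 289p^2 + 1518p + 2115 = ((1/2)p^3 - 2p^2 + 13p + 141/2)(2p^2 + 16p + 30) + (0)
Last nonzero remainder: 2p^2 + 16p + 30. Dividing through by 2 gives the monic gcd p^2 + 8p + 15.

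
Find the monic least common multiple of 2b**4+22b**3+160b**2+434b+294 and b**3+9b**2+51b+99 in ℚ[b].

Repeated division with remainder:
  2b**4+22b**3+160b**2+434b+294 = (2b+4)(b**3+9b**2+51b+99) + (22b**2+32b−102)
  b**3+9b**2+51b+99 = ((1/22)b+83/242)(22b**2+32b−102) + ((5404/121)b+16212/121)
  22b**2+32b−102 = ((1331/2702)b−2057/2702)((5404/121)b+16212/121) + (0)
Last nonzero remainder: (5404/121)b+16212/121. Dividing through by 5404/121 gives the monic gcd b+3.
Then lcm(f, g) = f·g / gcd(f, g); expanding and making the result monic gives the answer.

b**6+17b**5+179b**4+1060b**3+4089b**2+8043b+4851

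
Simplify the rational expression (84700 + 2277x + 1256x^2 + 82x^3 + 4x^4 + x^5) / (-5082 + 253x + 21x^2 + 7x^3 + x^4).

(100 - 9x + x^2)/(-6 + x)

Apply the Euclidean algorithm:
  x^5 + 4x^4 + 82x^3 + 1256x^2 + 2277x + 84700 = (x - 3)(x^4 + 7x^3 + 21x^2 + 253x - 5082) + (82x^3 + 1066x^2 + 8118x + 69454)
  x^4 + 7x^3 + 21x^2 + 253x - 5082 = ((1/82)x - 3/41)(82x^3 + 1066x^2 + 8118x + 69454) + (0)
Last nonzero remainder: 82x^3 + 1066x^2 + 8118x + 69454. Dividing through by 82 gives the monic gcd x^3 + 13x^2 + 99x + 847.
Cancel x^3 + 13x^2 + 99x + 847 from numerator and denominator to get the reduced form.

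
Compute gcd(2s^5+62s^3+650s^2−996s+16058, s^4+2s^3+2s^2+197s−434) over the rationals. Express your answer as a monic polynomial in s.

s^3+4s^2+10s+217

Repeated division with remainder:
  2s^5+62s^3+650s^2−996s+16058 = (2s−4)(s^4+2s^3+2s^2+197s−434) + (66s^3+264s^2+660s+14322)
  s^4+2s^3+2s^2+197s−434 = ((1/66)s−1/33)(66s^3+264s^2+660s+14322) + (0)
Last nonzero remainder: 66s^3+264s^2+660s+14322. Dividing through by 66 gives the monic gcd s^3+4s^2+10s+217.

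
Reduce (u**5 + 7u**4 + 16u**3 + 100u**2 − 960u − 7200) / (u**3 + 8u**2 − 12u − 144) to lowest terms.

(u**3 − 5u**2 + 40u − 200)/(u − 4)

Apply the Euclidean algorithm:
  u**5 + 7u**4 + 16u**3 + 100u**2 − 960u − 7200 = (u**2 − u + 36)(u**3 + 8u**2 − 12u − 144) + (−56u**2 − 672u − 2016)
  u**3 + 8u**2 − 12u − 144 = (−(1/56)u + 1/14)(−56u**2 − 672u − 2016) + (0)
Last nonzero remainder: −56u**2 − 672u − 2016. Dividing through by −56 gives the monic gcd u**2 + 12u + 36.
Cancel u**2 + 12u + 36 from numerator and denominator to get the reduced form.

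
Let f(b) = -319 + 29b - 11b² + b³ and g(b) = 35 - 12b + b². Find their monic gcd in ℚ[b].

Euclidean algorithm in ℚ[b]:
  b³ - 11b² + 29b - 319 = (b + 1)(b² - 12b + 35) + (6b - 354)
  b² - 12b + 35 = ((1/6)b + 47/6)(6b - 354) + (2808)
  6b - 354 = ((1/468)b - 59/468)(2808) + (0)
The last nonzero remainder is the constant 2808, so the polynomials are coprime and gcd = 1.

1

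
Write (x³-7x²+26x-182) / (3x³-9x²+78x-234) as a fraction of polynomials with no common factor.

(x-7)/(3x-9)

By polynomial division,
  x³-7x²+26x-182 = (1/3)(3x³-9x²+78x-234) + (-4x²-104)
  3x³-9x²+78x-234 = (-(3/4)x+9/4)(-4x²-104) + (0)
Last nonzero remainder: -4x²-104. Dividing through by -4 gives the monic gcd x²+26.
Cancel x²+26 from numerator and denominator to get the reduced form.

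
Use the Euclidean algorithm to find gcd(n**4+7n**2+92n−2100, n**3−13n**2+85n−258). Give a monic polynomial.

Euclidean algorithm in ℚ[n]:
  n**4+7n**2+92n−2100 = (n+13)(n**3−13n**2+85n−258) + (91n**2−755n+1254)
  n**3−13n**2+85n−258 = ((1/91)n−428/8281)(91n**2−755n+1254) + ((266631/8281)n−1599786/8281)
  91n**2−755n+1254 = ((753571/266631)n−1730729/266631)((266631/8281)n−1599786/8281) + (0)
Last nonzero remainder: (266631/8281)n−1599786/8281. Dividing through by 266631/8281 gives the monic gcd n−6.

n−6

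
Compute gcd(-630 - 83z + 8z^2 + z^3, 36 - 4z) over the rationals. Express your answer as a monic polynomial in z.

Repeated division with remainder:
  z^3 + 8z^2 - 83z - 630 = (-(1/4)z^2 - (17/4)z - 35/2)(-4z + 36) + (0)
Last nonzero remainder: -4z + 36. Dividing through by -4 gives the monic gcd z - 9.

-9 + z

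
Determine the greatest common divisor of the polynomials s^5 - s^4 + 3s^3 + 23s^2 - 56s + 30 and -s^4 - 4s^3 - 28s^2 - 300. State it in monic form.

s^2 - 2s + 10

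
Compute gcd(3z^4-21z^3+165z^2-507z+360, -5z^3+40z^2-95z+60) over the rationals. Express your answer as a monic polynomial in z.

z^2-4z+3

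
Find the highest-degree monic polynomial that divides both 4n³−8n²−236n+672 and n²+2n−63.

Euclidean algorithm in ℚ[n]:
  4n³−8n²−236n+672 = (4n−16)(n²+2n−63) + (48n−336)
  n²+2n−63 = ((1/48)n+3/16)(48n−336) + (0)
Last nonzero remainder: 48n−336. Dividing through by 48 gives the monic gcd n−7.

n−7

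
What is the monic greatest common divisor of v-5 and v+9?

Repeated division with remainder:
  v-5 = (v+9) + (-14)
  v+9 = (-(1/14)v-9/14)(-14) + (0)
The last nonzero remainder is the constant -14, so the polynomials are coprime and gcd = 1.

1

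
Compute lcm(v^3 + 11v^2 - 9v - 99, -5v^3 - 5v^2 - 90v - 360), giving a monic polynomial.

Repeated division with remainder:
  v^3 + 11v^2 - 9v - 99 = (-1/5)(-5v^3 - 5v^2 - 90v - 360) + (10v^2 - 27v - 171)
  -5v^3 - 5v^2 - 90v - 360 = (-(1/2)v - 37/20)(10v^2 - 27v - 171) + (-(4509/20)v - 13527/20)
  10v^2 - 27v - 171 = (-(200/4509)v + 380/1503)(-(4509/20)v - 13527/20) + (0)
Last nonzero remainder: -(4509/20)v - 13527/20. Dividing through by -4509/20 gives the monic gcd v + 3.
Then lcm(f, g) = f·g / gcd(f, g); expanding and making the result monic gives the answer.

v^5 + 9v^4 - 7v^3 + 183v^2 - 18v - 2376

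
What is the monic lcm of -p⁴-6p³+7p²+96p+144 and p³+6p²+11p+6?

Repeated division with remainder:
  -p⁴-6p³+7p²+96p+144 = (-p)(p³+6p²+11p+6) + (18p²+102p+144)
  p³+6p²+11p+6 = ((1/18)p+1/54)(18p²+102p+144) + ((10/9)p+10/3)
  18p²+102p+144 = ((81/5)p+216/5)((10/9)p+10/3) + (0)
Last nonzero remainder: (10/9)p+10/3. Dividing through by 10/9 gives the monic gcd p+3.
Then lcm(f, g) = f·g / gcd(f, g); expanding and making the result monic gives the answer.

p⁶+9p⁵+13p⁴-105p³-446p²-624p-288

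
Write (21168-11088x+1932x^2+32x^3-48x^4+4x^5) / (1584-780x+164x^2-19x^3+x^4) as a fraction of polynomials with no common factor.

Apply the Euclidean algorithm:
  4x^5-48x^4+32x^3+1932x^2-11088x+21168 = (4x+28)(x^4-19x^3+164x^2-780x+1584) + (-92x^3+460x^2+4416x-23184)
  x^4-19x^3+164x^2-780x+1584 = (-(1/92)x+7/46)(-92x^3+460x^2+4416x-23184) + (142x^2-1704x+5112)
  -92x^3+460x^2+4416x-23184 = (-(46/71)x-322/71)(142x^2-1704x+5112) + (0)
Last nonzero remainder: 142x^2-1704x+5112. Dividing through by 142 gives the monic gcd x^2-12x+36.
Cancel x^2-12x+36 from numerator and denominator to get the reduced form.

(588-112x+4x^3)/(44-7x+x^2)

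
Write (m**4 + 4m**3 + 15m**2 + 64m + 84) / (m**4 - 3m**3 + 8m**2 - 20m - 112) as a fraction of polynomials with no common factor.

By polynomial division,
  m**4 + 4m**3 + 15m**2 + 64m + 84 = (m**4 - 3m**3 + 8m**2 - 20m - 112) + (7m**3 + 7m**2 + 84m + 196)
  m**4 - 3m**3 + 8m**2 - 20m - 112 = ((1/7)m - 4/7)(7m**3 + 7m**2 + 84m + 196) + (0)
Last nonzero remainder: 7m**3 + 7m**2 + 84m + 196. Dividing through by 7 gives the monic gcd m**3 + m**2 + 12m + 28.
Cancel m**3 + m**2 + 12m + 28 from numerator and denominator to get the reduced form.

(m + 3)/(m - 4)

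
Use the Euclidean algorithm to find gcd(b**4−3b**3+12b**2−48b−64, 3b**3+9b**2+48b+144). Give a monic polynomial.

b**2+16

Euclidean algorithm in ℚ[b]:
  b**4−3b**3+12b**2−48b−64 = ((1/3)b−2)(3b**3+9b**2+48b+144) + (14b**2+224)
  3b**3+9b**2+48b+144 = ((3/14)b+9/14)(14b**2+224) + (0)
Last nonzero remainder: 14b**2+224. Dividing through by 14 gives the monic gcd b**2+16.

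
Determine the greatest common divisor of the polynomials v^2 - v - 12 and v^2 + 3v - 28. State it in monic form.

v - 4

Apply the Euclidean algorithm:
  v^2 - v - 12 = (v^2 + 3v - 28) + (-4v + 16)
  v^2 + 3v - 28 = (-(1/4)v - 7/4)(-4v + 16) + (0)
Last nonzero remainder: -4v + 16. Dividing through by -4 gives the monic gcd v - 4.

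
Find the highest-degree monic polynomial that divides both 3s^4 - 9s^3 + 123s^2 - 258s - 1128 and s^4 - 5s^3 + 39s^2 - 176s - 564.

s^3 + s^2 + 45s + 94

Euclidean algorithm in ℚ[s]:
  3s^4 - 9s^3 + 123s^2 - 258s - 1128 = (3)(s^4 - 5s^3 + 39s^2 - 176s - 564) + (6s^3 + 6s^2 + 270s + 564)
  s^4 - 5s^3 + 39s^2 - 176s - 564 = ((1/6)s - 1)(6s^3 + 6s^2 + 270s + 564) + (0)
Last nonzero remainder: 6s^3 + 6s^2 + 270s + 564. Dividing through by 6 gives the monic gcd s^3 + s^2 + 45s + 94.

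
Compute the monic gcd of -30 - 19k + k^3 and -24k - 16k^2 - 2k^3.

2 + k

Apply the Euclidean algorithm:
  k^3 - 19k - 30 = (-1/2)(-2k^3 - 16k^2 - 24k) + (-8k^2 - 31k - 30)
  -2k^3 - 16k^2 - 24k = ((1/4)k + 33/32)(-8k^2 - 31k - 30) + ((495/32)k + 495/16)
  -8k^2 - 31k - 30 = (-(256/495)k - 32/33)((495/32)k + 495/16) + (0)
Last nonzero remainder: (495/32)k + 495/16. Dividing through by 495/32 gives the monic gcd k + 2.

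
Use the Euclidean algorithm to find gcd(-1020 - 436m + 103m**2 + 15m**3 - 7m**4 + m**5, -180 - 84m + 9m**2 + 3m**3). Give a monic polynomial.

By polynomial division,
  m**5 - 7m**4 + 15m**3 + 103m**2 - 436m - 1020 = ((1/3)m**2 - (10/3)m + 73/3)(3m**3 + 9m**2 - 84m - 180) + (-336m**2 + 1008m + 3360)
  3m**3 + 9m**2 - 84m - 180 = (-(1/112)m - 3/56)(-336m**2 + 1008m + 3360) + (0)
Last nonzero remainder: -336m**2 + 1008m + 3360. Dividing through by -336 gives the monic gcd m**2 - 3m - 10.

-10 - 3m + m**2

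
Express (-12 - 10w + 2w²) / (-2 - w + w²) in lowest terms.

Apply the Euclidean algorithm:
  2w² - 10w - 12 = (2)(w² - w - 2) + (-8w - 8)
  w² - w - 2 = (-(1/8)w + 1/4)(-8w - 8) + (0)
Last nonzero remainder: -8w - 8. Dividing through by -8 gives the monic gcd w + 1.
Cancel w + 1 from numerator and denominator to get the reduced form.

(-12 + 2w)/(-2 + w)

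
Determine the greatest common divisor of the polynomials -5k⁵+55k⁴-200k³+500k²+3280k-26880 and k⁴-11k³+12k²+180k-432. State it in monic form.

Apply the Euclidean algorithm:
  -5k⁵+55k⁴-200k³+500k²+3280k-26880 = (-5k)(k⁴-11k³+12k²+180k-432) + (-140k³+1400k²+1120k-26880)
  k⁴-11k³+12k²+180k-432 = (-(1/140)k+1/140)(-140k³+1400k²+1120k-26880) + (10k²-20k-240)
  -140k³+1400k²+1120k-26880 = (-14k+112)(10k²-20k-240) + (0)
Last nonzero remainder: 10k²-20k-240. Dividing through by 10 gives the monic gcd k²-2k-24.

k²-2k-24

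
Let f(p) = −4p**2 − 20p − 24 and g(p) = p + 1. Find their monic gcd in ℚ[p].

By polynomial division,
  −4p**2 − 20p − 24 = (−4p − 16)(p + 1) + (−8)
  p + 1 = (−(1/8)p − 1/8)(−8) + (0)
The last nonzero remainder is the constant −8, so the polynomials are coprime and gcd = 1.

1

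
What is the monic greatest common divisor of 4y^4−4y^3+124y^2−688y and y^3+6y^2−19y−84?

y−4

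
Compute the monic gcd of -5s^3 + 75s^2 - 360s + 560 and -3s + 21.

Apply the Euclidean algorithm:
  -5s^3 + 75s^2 - 360s + 560 = ((5/3)s^2 - (40/3)s + 80/3)(-3s + 21) + (0)
Last nonzero remainder: -3s + 21. Dividing through by -3 gives the monic gcd s - 7.

s - 7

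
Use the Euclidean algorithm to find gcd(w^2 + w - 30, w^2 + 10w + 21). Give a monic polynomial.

1

Repeated division with remainder:
  w^2 + w - 30 = (w^2 + 10w + 21) + (-9w - 51)
  w^2 + 10w + 21 = (-(1/9)w - 13/27)(-9w - 51) + (-32/9)
  -9w - 51 = ((81/32)w + 459/32)(-32/9) + (0)
The last nonzero remainder is the constant -32/9, so the polynomials are coprime and gcd = 1.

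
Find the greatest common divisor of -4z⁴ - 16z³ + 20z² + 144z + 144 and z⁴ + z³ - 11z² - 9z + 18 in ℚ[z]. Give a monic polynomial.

Apply the Euclidean algorithm:
  -4z⁴ - 16z³ + 20z² + 144z + 144 = (-4)(z⁴ + z³ - 11z² - 9z + 18) + (-12z³ - 24z² + 108z + 216)
  z⁴ + z³ - 11z² - 9z + 18 = (-(1/12)z + 1/12)(-12z³ - 24z² + 108z + 216) + (0)
Last nonzero remainder: -12z³ - 24z² + 108z + 216. Dividing through by -12 gives the monic gcd z³ + 2z² - 9z - 18.

z³ + 2z² - 9z - 18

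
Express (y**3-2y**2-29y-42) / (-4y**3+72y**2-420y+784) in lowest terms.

Apply the Euclidean algorithm:
  y**3-2y**2-29y-42 = (-1/4)(-4y**3+72y**2-420y+784) + (16y**2-134y+154)
  -4y**3+72y**2-420y+784 = (-(1/4)y+77/32)(16y**2-134y+154) + (-(945/16)y+6615/16)
  16y**2-134y+154 = (-(256/945)y+352/945)(-(945/16)y+6615/16) + (0)
Last nonzero remainder: -(945/16)y+6615/16. Dividing through by -945/16 gives the monic gcd y-7.
Cancel y-7 from numerator and denominator to get the reduced form.

(-y**2-5y-6)/(4y**2-44y+112)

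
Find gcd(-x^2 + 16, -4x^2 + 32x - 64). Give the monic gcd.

Apply the Euclidean algorithm:
  -x^2 + 16 = (1/4)(-4x^2 + 32x - 64) + (-8x + 32)
  -4x^2 + 32x - 64 = ((1/2)x - 2)(-8x + 32) + (0)
Last nonzero remainder: -8x + 32. Dividing through by -8 gives the monic gcd x - 4.

x - 4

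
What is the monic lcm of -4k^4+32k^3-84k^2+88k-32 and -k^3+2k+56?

k^6-4k^5+3k^4-50k^3+214k^2-276k+112

By polynomial division,
  -4k^4+32k^3-84k^2+88k-32 = (4k-32)(-k^3+2k+56) + (-92k^2-72k+1760)
  -k^3+2k+56 = ((1/92)k-9/1058)(-92k^2-72k+1760) + (-(9386/529)k+37544/529)
  -92k^2-72k+1760 = ((24334/4693)k+116380/4693)(-(9386/529)k+37544/529) + (0)
Last nonzero remainder: -(9386/529)k+37544/529. Dividing through by -9386/529 gives the monic gcd k-4.
Then lcm(f, g) = f·g / gcd(f, g); expanding and making the result monic gives the answer.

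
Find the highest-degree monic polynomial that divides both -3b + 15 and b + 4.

1

By polynomial division,
  -3b + 15 = (-3)(b + 4) + (27)
  b + 4 = ((1/27)b + 4/27)(27) + (0)
The last nonzero remainder is the constant 27, so the polynomials are coprime and gcd = 1.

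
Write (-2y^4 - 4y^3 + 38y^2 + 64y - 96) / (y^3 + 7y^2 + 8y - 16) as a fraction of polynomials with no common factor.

(-2y^2 + 2y + 24)/(y + 4)

By polynomial division,
  -2y^4 - 4y^3 + 38y^2 + 64y - 96 = (-2y + 10)(y^3 + 7y^2 + 8y - 16) + (-16y^2 - 48y + 64)
  y^3 + 7y^2 + 8y - 16 = (-(1/16)y - 1/4)(-16y^2 - 48y + 64) + (0)
Last nonzero remainder: -16y^2 - 48y + 64. Dividing through by -16 gives the monic gcd y^2 + 3y - 4.
Cancel y^2 + 3y - 4 from numerator and denominator to get the reduced form.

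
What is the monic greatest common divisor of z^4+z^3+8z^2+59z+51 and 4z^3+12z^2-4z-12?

z^2+4z+3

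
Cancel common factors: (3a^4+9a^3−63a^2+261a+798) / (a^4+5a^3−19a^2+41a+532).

Repeated division with remainder:
  3a^4+9a^3−63a^2+261a+798 = (3)(a^4+5a^3−19a^2+41a+532) + (−6a^3−6a^2+138a−798)
  a^4+5a^3−19a^2+41a+532 = (−(1/6)a−2/3)(−6a^3−6a^2+138a−798) + (0)
Last nonzero remainder: −6a^3−6a^2+138a−798. Dividing through by −6 gives the monic gcd a^3+a^2−23a+133.
Cancel a^3+a^2−23a+133 from numerator and denominator to get the reduced form.

(3a+6)/(a+4)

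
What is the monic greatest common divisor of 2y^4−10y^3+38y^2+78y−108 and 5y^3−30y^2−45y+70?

Repeated division with remainder:
  2y^4−10y^3+38y^2+78y−108 = ((2/5)y+2/5)(5y^3−30y^2−45y+70) + (68y^2+68y−136)
  5y^3−30y^2−45y+70 = ((5/68)y−35/68)(68y^2+68y−136) + (0)
Last nonzero remainder: 68y^2+68y−136. Dividing through by 68 gives the monic gcd y^2+y−2.

y^2+y−2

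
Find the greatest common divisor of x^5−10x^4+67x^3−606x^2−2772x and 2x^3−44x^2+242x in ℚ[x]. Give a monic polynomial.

x^2−11x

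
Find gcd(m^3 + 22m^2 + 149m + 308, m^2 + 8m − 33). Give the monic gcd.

m + 11

By polynomial division,
  m^3 + 22m^2 + 149m + 308 = (m + 14)(m^2 + 8m − 33) + (70m + 770)
  m^2 + 8m − 33 = ((1/70)m − 3/70)(70m + 770) + (0)
Last nonzero remainder: 70m + 770. Dividing through by 70 gives the monic gcd m + 11.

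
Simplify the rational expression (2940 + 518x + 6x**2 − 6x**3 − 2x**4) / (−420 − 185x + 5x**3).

By polynomial division,
  −2x**4 − 6x**3 + 6x**2 + 518x + 2940 = (−(2/5)x − 6/5)(5x**3 − 185x − 420) + (−68x**2 + 128x + 2436)
  5x**3 − 185x − 420 = (−(5/68)x − 40/289)(−68x**2 + 128x + 2436) + ((3420/289)x − 23940/289)
  −68x**2 + 128x + 2436 = (−(4913/855)x − 8381/285)((3420/289)x − 23940/289) + (0)
Last nonzero remainder: (3420/289)x − 23940/289. Dividing through by 3420/289 gives the monic gcd x − 7.
Cancel x − 7 from numerator and denominator to get the reduced form.

(−420 − 134x − 20x**2 − 2x**3)/(60 + 35x + 5x**2)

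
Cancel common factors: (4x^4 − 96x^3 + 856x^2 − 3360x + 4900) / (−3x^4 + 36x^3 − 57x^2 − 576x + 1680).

(−4x^2 + 48x − 140)/(3x^2 − 48)

Euclidean algorithm in ℚ[x]:
  4x^4 − 96x^3 + 856x^2 − 3360x + 4900 = (−4/3)(−3x^4 + 36x^3 − 57x^2 − 576x + 1680) + (−48x^3 + 780x^2 − 4128x + 7140)
  −3x^4 + 36x^3 − 57x^2 − 576x + 1680 = ((1/16)x + 17/64)(−48x^3 + 780x^2 − 4128x + 7140) + (−(99/16)x^2 + (297/4)x − 3465/16)
  −48x^3 + 780x^2 − 4128x + 7140 = ((256/33)x − 1088/33)(−(99/16)x^2 + (297/4)x − 3465/16) + (0)
Last nonzero remainder: −(99/16)x^2 + (297/4)x − 3465/16. Dividing through by −99/16 gives the monic gcd x^2 − 12x + 35.
Cancel x^2 − 12x + 35 from numerator and denominator to get the reduced form.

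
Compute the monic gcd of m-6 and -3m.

Euclidean algorithm in ℚ[m]:
  m-6 = (-1/3)(-3m) + (-6)
  -3m = ((1/2)m)(-6) + (0)
The last nonzero remainder is the constant -6, so the polynomials are coprime and gcd = 1.

1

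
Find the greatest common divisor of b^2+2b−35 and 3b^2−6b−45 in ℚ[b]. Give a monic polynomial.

b−5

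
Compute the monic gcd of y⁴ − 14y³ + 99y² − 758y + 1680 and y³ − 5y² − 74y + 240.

y² − 13y + 30

By polynomial division,
  y⁴ − 14y³ + 99y² − 758y + 1680 = (y − 9)(y³ − 5y² − 74y + 240) + (128y² − 1664y + 3840)
  y³ − 5y² − 74y + 240 = ((1/128)y + 1/16)(128y² − 1664y + 3840) + (0)
Last nonzero remainder: 128y² − 1664y + 3840. Dividing through by 128 gives the monic gcd y² − 13y + 30.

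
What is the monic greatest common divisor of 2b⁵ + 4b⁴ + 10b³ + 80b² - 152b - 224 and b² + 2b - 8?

b² + 2b - 8

Repeated division with remainder:
  2b⁵ + 4b⁴ + 10b³ + 80b² - 152b - 224 = (2b³ + 26b + 28)(b² + 2b - 8) + (0)
The last nonzero remainder b² + 2b - 8 is already monic.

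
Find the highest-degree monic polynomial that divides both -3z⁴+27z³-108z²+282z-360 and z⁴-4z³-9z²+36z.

z²-7z+12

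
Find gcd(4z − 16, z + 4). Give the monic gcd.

Apply the Euclidean algorithm:
  4z − 16 = (4)(z + 4) + (−32)
  z + 4 = (−(1/32)z − 1/8)(−32) + (0)
The last nonzero remainder is the constant −32, so the polynomials are coprime and gcd = 1.

1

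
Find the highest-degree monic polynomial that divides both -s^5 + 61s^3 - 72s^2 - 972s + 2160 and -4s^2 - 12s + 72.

Apply the Euclidean algorithm:
  -s^5 + 61s^3 - 72s^2 - 972s + 2160 = ((1/4)s^3 - (3/4)s^2 - (17/2)s + 30)(-4s^2 - 12s + 72) + (0)
Last nonzero remainder: -4s^2 - 12s + 72. Dividing through by -4 gives the monic gcd s^2 + 3s - 18.

s^2 + 3s - 18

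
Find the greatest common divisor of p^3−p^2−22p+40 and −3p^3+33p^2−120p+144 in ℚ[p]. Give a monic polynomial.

p−4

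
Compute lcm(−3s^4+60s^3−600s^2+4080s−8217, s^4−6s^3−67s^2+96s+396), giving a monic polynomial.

Repeated division with remainder:
  −3s^4+60s^3−600s^2+4080s−8217 = (−3)(s^4−6s^3−67s^2+96s+396) + (42s^3−801s^2+4368s−7029)
  s^4−6s^3−67s^2+96s+396 = ((1/42)s+61/196)(42s^3−801s^2+4368s−7029) + ((15345/196)s^2−(15345/14)s+506385/196)
  42s^3−801s^2+4368s−7029 = ((2744/5115)s−13916/5115)((15345/196)s^2−(15345/14)s+506385/196) + (0)
Last nonzero remainder: (15345/196)s^2−(15345/14)s+506385/196. Dividing through by 15345/196 gives the monic gcd s^2−14s+33.
Then lcm(f, g) = f·g / gcd(f, g); expanding and making the result monic gives the answer.

s^6−12s^5+52s^4−5741s^2+5592s+32868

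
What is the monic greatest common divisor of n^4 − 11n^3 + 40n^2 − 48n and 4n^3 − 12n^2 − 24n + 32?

n − 4

Apply the Euclidean algorithm:
  n^4 − 11n^3 + 40n^2 − 48n = ((1/4)n − 2)(4n^3 − 12n^2 − 24n + 32) + (22n^2 − 104n + 64)
  4n^3 − 12n^2 − 24n + 32 = ((2/11)n + 38/121)(22n^2 − 104n + 64) + (−(360/121)n + 1440/121)
  22n^2 − 104n + 64 = (−(1331/180)n + 242/45)(−(360/121)n + 1440/121) + (0)
Last nonzero remainder: −(360/121)n + 1440/121. Dividing through by −360/121 gives the monic gcd n − 4.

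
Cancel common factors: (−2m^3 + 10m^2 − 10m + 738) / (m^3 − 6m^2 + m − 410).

(−2m + 18)/(m − 10)

Apply the Euclidean algorithm:
  −2m^3 + 10m^2 − 10m + 738 = (−2)(m^3 − 6m^2 + m − 410) + (−2m^2 − 8m − 82)
  m^3 − 6m^2 + m − 410 = (−(1/2)m + 5)(−2m^2 − 8m − 82) + (0)
Last nonzero remainder: −2m^2 − 8m − 82. Dividing through by −2 gives the monic gcd m^2 + 4m + 41.
Cancel m^2 + 4m + 41 from numerator and denominator to get the reduced form.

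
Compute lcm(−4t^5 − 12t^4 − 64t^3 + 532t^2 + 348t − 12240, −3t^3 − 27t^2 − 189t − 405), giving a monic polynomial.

Repeated division with remainder:
  −4t^5 − 12t^4 − 64t^3 + 532t^2 + 348t − 12240 = ((4/3)t^2 − 8t + 28/3)(−3t^3 − 27t^2 − 189t − 405) + (−188t^2 − 1128t − 8460)
  −3t^3 − 27t^2 − 189t − 405 = ((3/188)t + 9/188)(−188t^2 − 1128t − 8460) + (0)
Last nonzero remainder: −188t^2 − 1128t − 8460. Dividing through by −188 gives the monic gcd t^2 + 6t + 45.
Then lcm(f, g) = f·g / gcd(f, g); expanding and making the result monic gives the answer.

t^6 + 6t^5 + 25t^4 − 85t^3 − 486t^2 + 2799t + 9180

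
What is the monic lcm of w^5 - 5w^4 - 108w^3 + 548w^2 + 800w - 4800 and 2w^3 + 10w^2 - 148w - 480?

w^6 - 13w^5 - 68w^4 + 1412w^3 - 3584w^2 - 11200w + 38400

Euclidean algorithm in ℚ[w]:
  w^5 - 5w^4 - 108w^3 + 548w^2 + 800w - 4800 = ((1/2)w^2 - 5w + 8)(2w^3 + 10w^2 - 148w - 480) + (-32w^2 - 416w - 960)
  2w^3 + 10w^2 - 148w - 480 = (-(1/16)w + 1/2)(-32w^2 - 416w - 960) + (0)
Last nonzero remainder: -32w^2 - 416w - 960. Dividing through by -32 gives the monic gcd w^2 + 13w + 30.
Then lcm(f, g) = f·g / gcd(f, g); expanding and making the result monic gives the answer.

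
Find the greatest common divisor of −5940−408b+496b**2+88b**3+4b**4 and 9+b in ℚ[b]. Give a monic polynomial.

By polynomial division,
  4b**4+88b**3+496b**2−408b−5940 = (4b**3+52b**2+28b−660)(b+9) + (0)
The last nonzero remainder b+9 is already monic.

9+b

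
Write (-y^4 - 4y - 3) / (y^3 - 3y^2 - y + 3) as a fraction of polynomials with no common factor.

By polynomial division,
  -y^4 - 4y - 3 = (-y - 3)(y^3 - 3y^2 - y + 3) + (-10y^2 - 4y + 6)
  y^3 - 3y^2 - y + 3 = (-(1/10)y + 17/50)(-10y^2 - 4y + 6) + ((24/25)y + 24/25)
  -10y^2 - 4y + 6 = (-(125/12)y + 25/4)((24/25)y + 24/25) + (0)
Last nonzero remainder: (24/25)y + 24/25. Dividing through by 24/25 gives the monic gcd y + 1.
Cancel y + 1 from numerator and denominator to get the reduced form.

(-y^3 + y^2 - y - 3)/(y^2 - 4y + 3)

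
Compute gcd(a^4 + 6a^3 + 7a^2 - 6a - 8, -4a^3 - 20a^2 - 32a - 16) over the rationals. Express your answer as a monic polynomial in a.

Euclidean algorithm in ℚ[a]:
  a^4 + 6a^3 + 7a^2 - 6a - 8 = (-(1/4)a - 1/4)(-4a^3 - 20a^2 - 32a - 16) + (-6a^2 - 18a - 12)
  -4a^3 - 20a^2 - 32a - 16 = ((2/3)a + 4/3)(-6a^2 - 18a - 12) + (0)
Last nonzero remainder: -6a^2 - 18a - 12. Dividing through by -6 gives the monic gcd a^2 + 3a + 2.

a^2 + 3a + 2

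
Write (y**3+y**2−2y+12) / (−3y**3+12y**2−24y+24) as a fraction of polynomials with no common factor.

(−y−3)/(3y−6)

By polynomial division,
  y**3+y**2−2y+12 = (−1/3)(−3y**3+12y**2−24y+24) + (5y**2−10y+20)
  −3y**3+12y**2−24y+24 = (−(3/5)y+6/5)(5y**2−10y+20) + (0)
Last nonzero remainder: 5y**2−10y+20. Dividing through by 5 gives the monic gcd y**2−2y+4.
Cancel y**2−2y+4 from numerator and denominator to get the reduced form.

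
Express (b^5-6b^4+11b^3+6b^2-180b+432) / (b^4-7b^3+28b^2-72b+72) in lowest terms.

Apply the Euclidean algorithm:
  b^5-6b^4+11b^3+6b^2-180b+432 = (b+1)(b^4-7b^3+28b^2-72b+72) + (-10b^3+50b^2-180b+360)
  b^4-7b^3+28b^2-72b+72 = (-(1/10)b+1/5)(-10b^3+50b^2-180b+360) + (0)
Last nonzero remainder: -10b^3+50b^2-180b+360. Dividing through by -10 gives the monic gcd b^3-5b^2+18b-36.
Cancel b^3-5b^2+18b-36 from numerator and denominator to get the reduced form.

(b^2-b-12)/(b-2)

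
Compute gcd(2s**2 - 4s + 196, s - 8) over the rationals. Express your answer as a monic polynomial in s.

Repeated division with remainder:
  2s**2 - 4s + 196 = (2s + 12)(s - 8) + (292)
  s - 8 = ((1/292)s - 2/73)(292) + (0)
The last nonzero remainder is the constant 292, so the polynomials are coprime and gcd = 1.

1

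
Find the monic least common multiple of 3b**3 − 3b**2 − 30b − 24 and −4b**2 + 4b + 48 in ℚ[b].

b**4 + 2b**3 − 13b**2 − 38b − 24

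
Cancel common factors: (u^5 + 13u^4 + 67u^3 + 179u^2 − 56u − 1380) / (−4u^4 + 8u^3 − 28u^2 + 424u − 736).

By polynomial division,
  u^5 + 13u^4 + 67u^3 + 179u^2 − 56u − 1380 = (−(1/4)u − 15/4)(−4u^4 + 8u^3 − 28u^2 + 424u − 736) + (90u^3 + 180u^2 + 1350u − 4140)
  −4u^4 + 8u^3 − 28u^2 + 424u − 736 = (−(2/45)u + 8/45)(90u^3 + 180u^2 + 1350u − 4140) + (0)
Last nonzero remainder: 90u^3 + 180u^2 + 1350u − 4140. Dividing through by 90 gives the monic gcd u^3 + 2u^2 + 15u − 46.
Cancel u^3 + 2u^2 + 15u − 46 from numerator and denominator to get the reduced form.

(−u^2 − 11u − 30)/(4u − 16)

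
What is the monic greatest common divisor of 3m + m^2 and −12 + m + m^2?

1

Apply the Euclidean algorithm:
  m^2 + 3m = (m^2 + m − 12) + (2m + 12)
  m^2 + m − 12 = ((1/2)m − 5/2)(2m + 12) + (18)
  2m + 12 = ((1/9)m + 2/3)(18) + (0)
The last nonzero remainder is the constant 18, so the polynomials are coprime and gcd = 1.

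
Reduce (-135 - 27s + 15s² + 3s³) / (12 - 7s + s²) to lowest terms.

(45 + 24s + 3s²)/(-4 + s)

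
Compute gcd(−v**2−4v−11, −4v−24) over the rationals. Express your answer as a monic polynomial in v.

1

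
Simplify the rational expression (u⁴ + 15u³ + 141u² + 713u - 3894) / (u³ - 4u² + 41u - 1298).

(u² + 8u - 33)/(u - 11)

Repeated division with remainder:
  u⁴ + 15u³ + 141u² + 713u - 3894 = (u + 19)(u³ - 4u² + 41u - 1298) + (176u² + 1232u + 20768)
  u³ - 4u² + 41u - 1298 = ((1/176)u - 1/16)(176u² + 1232u + 20768) + (0)
Last nonzero remainder: 176u² + 1232u + 20768. Dividing through by 176 gives the monic gcd u² + 7u + 118.
Cancel u² + 7u + 118 from numerator and denominator to get the reduced form.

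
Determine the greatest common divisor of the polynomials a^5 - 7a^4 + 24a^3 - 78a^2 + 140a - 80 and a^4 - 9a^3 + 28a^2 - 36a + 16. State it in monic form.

a^3 - 7a^2 + 14a - 8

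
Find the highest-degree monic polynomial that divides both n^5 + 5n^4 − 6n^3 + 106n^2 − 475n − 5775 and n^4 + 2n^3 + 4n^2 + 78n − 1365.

Apply the Euclidean algorithm:
  n^5 + 5n^4 − 6n^3 + 106n^2 − 475n − 5775 = (n + 3)(n^4 + 2n^3 + 4n^2 + 78n − 1365) + (−16n^3 + 16n^2 + 656n − 1680)
  n^4 + 2n^3 + 4n^2 + 78n − 1365 = (−(1/16)n − 3/16)(−16n^3 + 16n^2 + 656n − 1680) + (48n^2 + 96n − 1680)
  −16n^3 + 16n^2 + 656n − 1680 = (−(1/3)n + 1)(48n^2 + 96n − 1680) + (0)
Last nonzero remainder: 48n^2 + 96n − 1680. Dividing through by 48 gives the monic gcd n^2 + 2n − 35.

n^2 + 2n − 35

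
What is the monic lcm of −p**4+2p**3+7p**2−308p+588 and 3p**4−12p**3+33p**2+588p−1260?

p**5+3p**4−17p**3+273p**2+952p−2940

By polynomial division,
  −p**4+2p**3+7p**2−308p+588 = (−1/3)(3p**4−12p**3+33p**2+588p−1260) + (−2p**3+18p**2−112p+168)
  3p**4−12p**3+33p**2+588p−1260 = (−(3/2)p−15/2)(−2p**3+18p**2−112p+168) + (0)
Last nonzero remainder: −2p**3+18p**2−112p+168. Dividing through by −2 gives the monic gcd p**3−9p**2+56p−84.
Then lcm(f, g) = f·g / gcd(f, g); expanding and making the result monic gives the answer.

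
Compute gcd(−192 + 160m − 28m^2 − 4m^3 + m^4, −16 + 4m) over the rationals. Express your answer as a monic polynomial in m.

−4 + m

By polynomial division,
  m^4 − 4m^3 − 28m^2 + 160m − 192 = ((1/4)m^3 − 7m + 12)(4m − 16) + (0)
Last nonzero remainder: 4m − 16. Dividing through by 4 gives the monic gcd m − 4.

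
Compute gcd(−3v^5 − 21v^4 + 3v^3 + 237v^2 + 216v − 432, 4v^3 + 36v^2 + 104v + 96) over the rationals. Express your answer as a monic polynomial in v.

v^2 + 7v + 12

Euclidean algorithm in ℚ[v]:
  −3v^5 − 21v^4 + 3v^3 + 237v^2 + 216v − 432 = (−(3/4)v^2 + (3/2)v + 27/4)(4v^3 + 36v^2 + 104v + 96) + (−90v^2 − 630v − 1080)
  4v^3 + 36v^2 + 104v + 96 = (−(2/45)v − 4/45)(−90v^2 − 630v − 1080) + (0)
Last nonzero remainder: −90v^2 − 630v − 1080. Dividing through by −90 gives the monic gcd v^2 + 7v + 12.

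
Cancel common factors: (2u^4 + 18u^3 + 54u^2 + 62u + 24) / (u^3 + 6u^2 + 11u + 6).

Euclidean algorithm in ℚ[u]:
  2u^4 + 18u^3 + 54u^2 + 62u + 24 = (2u + 6)(u^3 + 6u^2 + 11u + 6) + (-4u^2 - 16u - 12)
  u^3 + 6u^2 + 11u + 6 = (-(1/4)u - 1/2)(-4u^2 - 16u - 12) + (0)
Last nonzero remainder: -4u^2 - 16u - 12. Dividing through by -4 gives the monic gcd u^2 + 4u + 3.
Cancel u^2 + 4u + 3 from numerator and denominator to get the reduced form.

(2u^2 + 10u + 8)/(u + 2)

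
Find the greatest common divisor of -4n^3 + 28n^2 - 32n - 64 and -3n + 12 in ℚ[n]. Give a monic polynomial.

Repeated division with remainder:
  -4n^3 + 28n^2 - 32n - 64 = ((4/3)n^2 - 4n - 16/3)(-3n + 12) + (0)
Last nonzero remainder: -3n + 12. Dividing through by -3 gives the monic gcd n - 4.

n - 4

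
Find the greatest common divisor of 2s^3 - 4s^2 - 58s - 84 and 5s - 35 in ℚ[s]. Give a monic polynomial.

s - 7

Repeated division with remainder:
  2s^3 - 4s^2 - 58s - 84 = ((2/5)s^2 + 2s + 12/5)(5s - 35) + (0)
Last nonzero remainder: 5s - 35. Dividing through by 5 gives the monic gcd s - 7.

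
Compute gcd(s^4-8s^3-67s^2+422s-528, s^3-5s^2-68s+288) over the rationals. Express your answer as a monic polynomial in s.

s+8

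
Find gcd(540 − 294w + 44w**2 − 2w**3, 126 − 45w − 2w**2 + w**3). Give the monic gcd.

By polynomial division,
  −2w**3 + 44w**2 − 294w + 540 = (−2)(w**3 − 2w**2 − 45w + 126) + (40w**2 − 384w + 792)
  w**3 − 2w**2 − 45w + 126 = ((1/40)w + 19/100)(40w**2 − 384w + 792) + ((204/25)w − 612/25)
  40w**2 − 384w + 792 = ((250/51)w − 550/17)((204/25)w − 612/25) + (0)
Last nonzero remainder: (204/25)w − 612/25. Dividing through by 204/25 gives the monic gcd w − 3.

−3 + w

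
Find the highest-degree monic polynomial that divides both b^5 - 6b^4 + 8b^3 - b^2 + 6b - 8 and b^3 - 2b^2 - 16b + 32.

Repeated division with remainder:
  b^5 - 6b^4 + 8b^3 - b^2 + 6b - 8 = (b^2 - 4b + 16)(b^3 - 2b^2 - 16b + 32) + (-65b^2 + 390b - 520)
  b^3 - 2b^2 - 16b + 32 = (-(1/65)b - 4/65)(-65b^2 + 390b - 520) + (0)
Last nonzero remainder: -65b^2 + 390b - 520. Dividing through by -65 gives the monic gcd b^2 - 6b + 8.

b^2 - 6b + 8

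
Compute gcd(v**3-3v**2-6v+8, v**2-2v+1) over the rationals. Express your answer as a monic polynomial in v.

By polynomial division,
  v**3-3v**2-6v+8 = (v-1)(v**2-2v+1) + (-9v+9)
  v**2-2v+1 = (-(1/9)v+1/9)(-9v+9) + (0)
Last nonzero remainder: -9v+9. Dividing through by -9 gives the monic gcd v-1.

v-1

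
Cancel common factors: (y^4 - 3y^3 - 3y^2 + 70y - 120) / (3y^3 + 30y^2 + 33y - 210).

Euclidean algorithm in ℚ[y]:
  y^4 - 3y^3 - 3y^2 + 70y - 120 = ((1/3)y - 13/3)(3y^3 + 30y^2 + 33y - 210) + (116y^2 + 283y - 1030)
  3y^3 + 30y^2 + 33y - 210 = ((3/116)y + 2631/13456)(116y^2 + 283y - 1030) + ((57915/13456)y - 57915/6728)
  116y^2 + 283y - 1030 = ((1560896/57915)y + 1385968/11583)((57915/13456)y - 57915/6728) + (0)
Last nonzero remainder: (57915/13456)y - 57915/6728. Dividing through by 57915/13456 gives the monic gcd y - 2.
Cancel y - 2 from numerator and denominator to get the reduced form.

(y^3 - y^2 - 5y + 60)/(3y^2 + 36y + 105)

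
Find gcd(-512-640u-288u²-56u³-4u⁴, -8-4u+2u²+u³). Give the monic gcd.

Euclidean algorithm in ℚ[u]:
  -4u⁴-56u³-288u²-640u-512 = (-4u-48)(u³+2u²-4u-8) + (-208u²-864u-896)
  u³+2u²-4u-8 = (-(1/208)u+7/676)(-208u²-864u-896) + ((108/169)u+216/169)
  -208u²-864u-896 = (-(8788/27)u-18928/27)((108/169)u+216/169) + (0)
Last nonzero remainder: (108/169)u+216/169. Dividing through by 108/169 gives the monic gcd u+2.

2+u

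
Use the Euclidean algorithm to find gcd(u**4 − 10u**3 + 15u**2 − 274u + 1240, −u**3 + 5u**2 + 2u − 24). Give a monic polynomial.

By polynomial division,
  u**4 − 10u**3 + 15u**2 − 274u + 1240 = (−u + 5)(−u**3 + 5u**2 + 2u − 24) + (−8u**2 − 308u + 1360)
  −u**3 + 5u**2 + 2u − 24 = ((1/8)u − 87/16)(−8u**2 − 308u + 1360) + (−(7371/4)u + 7371)
  −8u**2 − 308u + 1360 = ((32/7371)u + 1360/7371)(−(7371/4)u + 7371) + (0)
Last nonzero remainder: −(7371/4)u + 7371. Dividing through by −7371/4 gives the monic gcd u − 4.

u − 4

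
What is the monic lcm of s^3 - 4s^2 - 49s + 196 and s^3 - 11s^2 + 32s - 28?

Apply the Euclidean algorithm:
  s^3 - 4s^2 - 49s + 196 = (s^3 - 11s^2 + 32s - 28) + (7s^2 - 81s + 224)
  s^3 - 11s^2 + 32s - 28 = ((1/7)s + 4/49)(7s^2 - 81s + 224) + ((324/49)s - 324/7)
  7s^2 - 81s + 224 = ((343/324)s - 392/81)((324/49)s - 324/7) + (0)
Last nonzero remainder: (324/49)s - 324/7. Dividing through by 324/49 gives the monic gcd s - 7.
Then lcm(f, g) = f·g / gcd(f, g); expanding and making the result monic gives the answer.

s^5 - 8s^4 - 29s^3 + 376s^2 - 980s + 784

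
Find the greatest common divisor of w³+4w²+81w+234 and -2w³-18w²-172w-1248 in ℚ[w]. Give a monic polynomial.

w²+w+78

Repeated division with remainder:
  w³+4w²+81w+234 = (-1/2)(-2w³-18w²-172w-1248) + (-5w²-5w-390)
  -2w³-18w²-172w-1248 = ((2/5)w+16/5)(-5w²-5w-390) + (0)
Last nonzero remainder: -5w²-5w-390. Dividing through by -5 gives the monic gcd w²+w+78.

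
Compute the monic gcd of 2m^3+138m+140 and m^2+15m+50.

Euclidean algorithm in ℚ[m]:
  2m^3+138m+140 = (2m-30)(m^2+15m+50) + (488m+1640)
  m^2+15m+50 = ((1/488)m+355/14884)(488m+1640) + (40500/3721)
  488m+1640 = ((453962/10125)m+305122/2025)(40500/3721) + (0)
The last nonzero remainder is the constant 40500/3721, so the polynomials are coprime and gcd = 1.

1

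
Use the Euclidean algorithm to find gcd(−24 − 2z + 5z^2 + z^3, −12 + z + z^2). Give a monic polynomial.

4 + z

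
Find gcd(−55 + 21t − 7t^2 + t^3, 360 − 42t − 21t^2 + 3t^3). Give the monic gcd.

Euclidean algorithm in ℚ[t]:
  t^3 − 7t^2 + 21t − 55 = (1/3)(3t^3 − 21t^2 − 42t + 360) + (35t − 175)
  3t^3 − 21t^2 − 42t + 360 = ((3/35)t^2 − (6/35)t − 72/35)(35t − 175) + (0)
Last nonzero remainder: 35t − 175. Dividing through by 35 gives the monic gcd t − 5.

−5 + t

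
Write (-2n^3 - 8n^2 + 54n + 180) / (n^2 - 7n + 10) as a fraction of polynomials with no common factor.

By polynomial division,
  -2n^3 - 8n^2 + 54n + 180 = (-2n - 22)(n^2 - 7n + 10) + (-80n + 400)
  n^2 - 7n + 10 = (-(1/80)n + 1/40)(-80n + 400) + (0)
Last nonzero remainder: -80n + 400. Dividing through by -80 gives the monic gcd n - 5.
Cancel n - 5 from numerator and denominator to get the reduced form.

(-2n^2 - 18n - 36)/(n - 2)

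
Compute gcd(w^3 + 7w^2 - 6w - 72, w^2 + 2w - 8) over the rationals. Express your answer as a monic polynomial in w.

w + 4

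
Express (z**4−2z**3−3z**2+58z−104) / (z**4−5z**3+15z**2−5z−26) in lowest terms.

(z+4)/(z+1)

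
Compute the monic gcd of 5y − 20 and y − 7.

Apply the Euclidean algorithm:
  5y − 20 = (5)(y − 7) + (15)
  y − 7 = ((1/15)y − 7/15)(15) + (0)
The last nonzero remainder is the constant 15, so the polynomials are coprime and gcd = 1.

1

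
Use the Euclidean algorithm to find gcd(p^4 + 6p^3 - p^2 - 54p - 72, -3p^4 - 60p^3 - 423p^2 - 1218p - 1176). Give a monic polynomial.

Repeated division with remainder:
  p^4 + 6p^3 - p^2 - 54p - 72 = (-1/3)(-3p^4 - 60p^3 - 423p^2 - 1218p - 1176) + (-14p^3 - 142p^2 - 460p - 464)
  -3p^4 - 60p^3 - 423p^2 - 1218p - 1176 = ((3/14)p + 207/98)(-14p^3 - 142p^2 - 460p - 464) + (-(1200/49)p^2 - (7200/49)p - 9600/49)
  -14p^3 - 142p^2 - 460p - 464 = ((343/600)p + 1421/600)(-(1200/49)p^2 - (7200/49)p - 9600/49) + (0)
Last nonzero remainder: -(1200/49)p^2 - (7200/49)p - 9600/49. Dividing through by -1200/49 gives the monic gcd p^2 + 6p + 8.

p^2 + 6p + 8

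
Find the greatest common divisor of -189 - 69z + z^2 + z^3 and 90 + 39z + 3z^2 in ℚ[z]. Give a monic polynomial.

3 + z

Apply the Euclidean algorithm:
  z^3 + z^2 - 69z - 189 = ((1/3)z - 4)(3z^2 + 39z + 90) + (57z + 171)
  3z^2 + 39z + 90 = ((1/19)z + 10/19)(57z + 171) + (0)
Last nonzero remainder: 57z + 171. Dividing through by 57 gives the monic gcd z + 3.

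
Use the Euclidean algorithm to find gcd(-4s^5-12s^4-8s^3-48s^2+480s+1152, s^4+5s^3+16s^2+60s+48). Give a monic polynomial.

s^3+4s^2+12s+48

By polynomial division,
  -4s^5-12s^4-8s^3-48s^2+480s+1152 = (-4s+8)(s^4+5s^3+16s^2+60s+48) + (16s^3+64s^2+192s+768)
  s^4+5s^3+16s^2+60s+48 = ((1/16)s+1/16)(16s^3+64s^2+192s+768) + (0)
Last nonzero remainder: 16s^3+64s^2+192s+768. Dividing through by 16 gives the monic gcd s^3+4s^2+12s+48.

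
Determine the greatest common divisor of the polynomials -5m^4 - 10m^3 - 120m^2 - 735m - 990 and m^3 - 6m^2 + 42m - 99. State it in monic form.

By polynomial division,
  -5m^4 - 10m^3 - 120m^2 - 735m - 990 = (-5m - 40)(m^3 - 6m^2 + 42m - 99) + (-150m^2 + 450m - 4950)
  m^3 - 6m^2 + 42m - 99 = (-(1/150)m + 1/50)(-150m^2 + 450m - 4950) + (0)
Last nonzero remainder: -150m^2 + 450m - 4950. Dividing through by -150 gives the monic gcd m^2 - 3m + 33.

m^2 - 3m + 33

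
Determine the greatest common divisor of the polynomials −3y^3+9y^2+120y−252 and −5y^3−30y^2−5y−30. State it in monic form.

y+6

Apply the Euclidean algorithm:
  −3y^3+9y^2+120y−252 = (3/5)(−5y^3−30y^2−5y−30) + (27y^2+123y−234)
  −5y^3−30y^2−5y−30 = (−(5/27)y−65/243)(27y^2+123y−234) + (−(1250/81)y−2500/27)
  27y^2+123y−234 = (−(2187/1250)y+3159/1250)(−(1250/81)y−2500/27) + (0)
Last nonzero remainder: −(1250/81)y−2500/27. Dividing through by −1250/81 gives the monic gcd y+6.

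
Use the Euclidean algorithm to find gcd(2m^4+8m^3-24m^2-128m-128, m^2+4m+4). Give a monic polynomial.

Euclidean algorithm in ℚ[m]:
  2m^4+8m^3-24m^2-128m-128 = (2m^2-32)(m^2+4m+4) + (0)
The last nonzero remainder m^2+4m+4 is already monic.

m^2+4m+4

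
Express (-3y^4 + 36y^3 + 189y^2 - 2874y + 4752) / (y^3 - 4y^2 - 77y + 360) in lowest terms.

(-3y^2 + 39y - 66)/(y - 5)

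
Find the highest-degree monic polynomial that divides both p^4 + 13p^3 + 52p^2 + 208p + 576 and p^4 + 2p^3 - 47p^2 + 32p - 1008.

p^3 + 9p^2 + 16p + 144

Euclidean algorithm in ℚ[p]:
  p^4 + 13p^3 + 52p^2 + 208p + 576 = (p^4 + 2p^3 - 47p^2 + 32p - 1008) + (11p^3 + 99p^2 + 176p + 1584)
  p^4 + 2p^3 - 47p^2 + 32p - 1008 = ((1/11)p - 7/11)(11p^3 + 99p^2 + 176p + 1584) + (0)
Last nonzero remainder: 11p^3 + 99p^2 + 176p + 1584. Dividing through by 11 gives the monic gcd p^3 + 9p^2 + 16p + 144.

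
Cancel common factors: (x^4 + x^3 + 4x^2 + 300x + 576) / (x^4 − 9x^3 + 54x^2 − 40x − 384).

(x + 6)/(x − 4)

Euclidean algorithm in ℚ[x]:
  x^4 + x^3 + 4x^2 + 300x + 576 = (x^4 − 9x^3 + 54x^2 − 40x − 384) + (10x^3 − 50x^2 + 340x + 960)
  x^4 − 9x^3 + 54x^2 − 40x − 384 = ((1/10)x − 2/5)(10x^3 − 50x^2 + 340x + 960) + (0)
Last nonzero remainder: 10x^3 − 50x^2 + 340x + 960. Dividing through by 10 gives the monic gcd x^3 − 5x^2 + 34x + 96.
Cancel x^3 − 5x^2 + 34x + 96 from numerator and denominator to get the reduced form.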